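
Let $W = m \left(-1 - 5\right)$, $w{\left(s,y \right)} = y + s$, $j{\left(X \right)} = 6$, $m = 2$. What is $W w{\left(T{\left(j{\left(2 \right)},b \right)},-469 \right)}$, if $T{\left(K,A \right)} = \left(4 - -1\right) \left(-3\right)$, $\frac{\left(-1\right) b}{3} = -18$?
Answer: $5808$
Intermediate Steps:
$b = 54$ ($b = \left(-3\right) \left(-18\right) = 54$)
$T{\left(K,A \right)} = -15$ ($T{\left(K,A \right)} = \left(4 + 1\right) \left(-3\right) = 5 \left(-3\right) = -15$)
$w{\left(s,y \right)} = s + y$
$W = -12$ ($W = 2 \left(-1 - 5\right) = 2 \left(-6\right) = -12$)
$W w{\left(T{\left(j{\left(2 \right)},b \right)},-469 \right)} = - 12 \left(-15 - 469\right) = \left(-12\right) \left(-484\right) = 5808$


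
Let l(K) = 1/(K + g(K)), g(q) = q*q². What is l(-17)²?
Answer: 1/24304900 ≈ 4.1144e-8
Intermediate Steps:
g(q) = q³
l(K) = 1/(K + K³)
l(-17)² = (1/(-17 + (-17)³))² = (1/(-17 - 4913))² = (1/(-4930))² = (-1/4930)² = 1/24304900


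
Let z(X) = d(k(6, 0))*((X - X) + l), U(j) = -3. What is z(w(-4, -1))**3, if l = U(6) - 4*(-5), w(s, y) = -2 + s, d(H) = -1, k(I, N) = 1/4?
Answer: -4913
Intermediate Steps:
k(I, N) = 1/4
l = 17 (l = -3 - 4*(-5) = -3 + 20 = 17)
z(X) = -17 (z(X) = -((X - X) + 17) = -(0 + 17) = -1*17 = -17)
z(w(-4, -1))**3 = (-17)**3 = -4913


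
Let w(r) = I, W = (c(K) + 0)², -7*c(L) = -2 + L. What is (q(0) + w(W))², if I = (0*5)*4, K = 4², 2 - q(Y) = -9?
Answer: 121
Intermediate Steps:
q(Y) = 11 (q(Y) = 2 - 1*(-9) = 2 + 9 = 11)
K = 16
I = 0 (I = 0*4 = 0)
c(L) = 2/7 - L/7 (c(L) = -(-2 + L)/7 = 2/7 - L/7)
W = 4 (W = ((2/7 - ⅐*16) + 0)² = ((2/7 - 16/7) + 0)² = (-2 + 0)² = (-2)² = 4)
w(r) = 0
(q(0) + w(W))² = (11 + 0)² = 11² = 121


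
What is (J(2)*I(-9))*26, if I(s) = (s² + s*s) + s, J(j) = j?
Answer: 7956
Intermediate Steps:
I(s) = s + 2*s² (I(s) = (s² + s²) + s = 2*s² + s = s + 2*s²)
(J(2)*I(-9))*26 = (2*(-9*(1 + 2*(-9))))*26 = (2*(-9*(1 - 18)))*26 = (2*(-9*(-17)))*26 = (2*153)*26 = 306*26 = 7956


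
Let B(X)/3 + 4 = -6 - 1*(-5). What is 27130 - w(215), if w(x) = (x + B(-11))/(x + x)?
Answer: 1166570/43 ≈ 27130.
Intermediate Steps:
B(X) = -15 (B(X) = -12 + 3*(-6 - 1*(-5)) = -12 + 3*(-6 + 5) = -12 + 3*(-1) = -12 - 3 = -15)
w(x) = (-15 + x)/(2*x) (w(x) = (x - 15)/(x + x) = (-15 + x)/((2*x)) = (-15 + x)*(1/(2*x)) = (-15 + x)/(2*x))
27130 - w(215) = 27130 - (-15 + 215)/(2*215) = 27130 - 200/(2*215) = 27130 - 1*20/43 = 27130 - 20/43 = 1166570/43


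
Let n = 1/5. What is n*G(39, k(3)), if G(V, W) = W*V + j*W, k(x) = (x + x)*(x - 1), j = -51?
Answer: -144/5 ≈ -28.800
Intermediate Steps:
n = 1/5 (n = 1*(1/5) = 1/5 ≈ 0.20000)
k(x) = 2*x*(-1 + x) (k(x) = (2*x)*(-1 + x) = 2*x*(-1 + x))
G(V, W) = -51*W + V*W (G(V, W) = W*V - 51*W = V*W - 51*W = -51*W + V*W)
n*G(39, k(3)) = ((2*3*(-1 + 3))*(-51 + 39))/5 = ((2*3*2)*(-12))/5 = (12*(-12))/5 = (1/5)*(-144) = -144/5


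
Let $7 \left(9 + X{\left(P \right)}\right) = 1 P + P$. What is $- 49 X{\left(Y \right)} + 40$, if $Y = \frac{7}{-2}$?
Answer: $530$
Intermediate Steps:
$Y = - \frac{7}{2}$ ($Y = 7 \left(- \frac{1}{2}\right) = - \frac{7}{2} \approx -3.5$)
$X{\left(P \right)} = -9 + \frac{2 P}{7}$ ($X{\left(P \right)} = -9 + \frac{1 P + P}{7} = -9 + \frac{P + P}{7} = -9 + \frac{2 P}{7}$)
$- 49 X{\left(Y \right)} + 40 = - 49 \left(-9 + \frac{2}{7} \left(- \frac{7}{2}\right)\right) + 40 = - 49 \left(-9 - 1\right) + 40 = \left(-49\right) \left(-10\right) + 40 = 490 + 40 = 530$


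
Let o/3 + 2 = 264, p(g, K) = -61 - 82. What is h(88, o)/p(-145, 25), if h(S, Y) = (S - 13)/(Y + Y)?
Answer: -25/74932 ≈ -0.00033364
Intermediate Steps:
p(g, K) = -143
o = 786 (o = -6 + 3*264 = -6 + 792 = 786)
h(S, Y) = (-13 + S)/(2*Y) (h(S, Y) = (-13 + S)/((2*Y)) = (-13 + S)*(1/(2*Y)) = (-13 + S)/(2*Y))
h(88, o)/p(-145, 25) = ((½)*(-13 + 88)/786)/(-143) = ((½)*(1/786)*75)*(-1/143) = (25/524)*(-1/143) = -25/74932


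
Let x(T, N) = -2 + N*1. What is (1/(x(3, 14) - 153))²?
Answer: 1/19881 ≈ 5.0299e-5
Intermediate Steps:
x(T, N) = -2 + N
(1/(x(3, 14) - 153))² = (1/((-2 + 14) - 153))² = (1/(12 - 153))² = (1/(-141))² = (-1/141)² = 1/19881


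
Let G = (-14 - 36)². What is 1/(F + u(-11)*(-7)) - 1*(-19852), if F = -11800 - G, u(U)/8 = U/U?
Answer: 284995311/14356 ≈ 19852.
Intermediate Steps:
u(U) = 8 (u(U) = 8*(U/U) = 8*1 = 8)
G = 2500 (G = (-50)² = 2500)
F = -14300 (F = -11800 - 1*2500 = -11800 - 2500 = -14300)
1/(F + u(-11)*(-7)) - 1*(-19852) = 1/(-14300 + 8*(-7)) - 1*(-19852) = 1/(-14300 - 56) + 19852 = 1/(-14356) + 19852 = -1/14356 + 19852 = 284995311/14356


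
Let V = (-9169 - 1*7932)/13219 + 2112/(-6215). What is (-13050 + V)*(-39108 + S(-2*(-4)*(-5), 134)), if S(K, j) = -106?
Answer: 3822549029715682/7468735 ≈ 5.1181e+8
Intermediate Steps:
V = -12200113/7468735 (V = (-9169 - 7932)*(1/13219) + 2112*(-1/6215) = -17101*1/13219 - 192/565 = -17101/13219 - 192/565 = -12200113/7468735 ≈ -1.6335)
(-13050 + V)*(-39108 + S(-2*(-4)*(-5), 134)) = (-13050 - 12200113/7468735)*(-39108 - 106) = -97479191863/7468735*(-39214) = 3822549029715682/7468735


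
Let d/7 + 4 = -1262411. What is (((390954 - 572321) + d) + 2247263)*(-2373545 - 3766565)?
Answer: 41574740070990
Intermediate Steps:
d = -8836905 (d = -28 + 7*(-1262411) = -28 - 8836877 = -8836905)
(((390954 - 572321) + d) + 2247263)*(-2373545 - 3766565) = (((390954 - 572321) - 8836905) + 2247263)*(-2373545 - 3766565) = ((-181367 - 8836905) + 2247263)*(-6140110) = (-9018272 + 2247263)*(-6140110) = -6771009*(-6140110) = 41574740070990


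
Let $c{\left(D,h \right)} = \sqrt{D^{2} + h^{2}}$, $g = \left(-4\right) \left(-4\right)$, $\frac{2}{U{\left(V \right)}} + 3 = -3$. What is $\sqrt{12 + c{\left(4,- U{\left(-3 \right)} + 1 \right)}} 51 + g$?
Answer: $16 + 34 \sqrt{27 + 3 \sqrt{10}} \approx 221.37$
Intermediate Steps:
$U{\left(V \right)} = - \frac{1}{3}$ ($U{\left(V \right)} = \frac{2}{-3 - 3} = \frac{2}{-6} = 2 \left(- \frac{1}{6}\right) = - \frac{1}{3}$)
$g = 16$
$\sqrt{12 + c{\left(4,- U{\left(-3 \right)} + 1 \right)}} 51 + g = \sqrt{12 + \sqrt{4^{2} + \left(\left(-1\right) \left(- \frac{1}{3}\right) + 1\right)^{2}}} \cdot 51 + 16 = \sqrt{12 + \sqrt{16 + \left(\frac{1}{3} + 1\right)^{2}}} \cdot 51 + 16 = \sqrt{12 + \sqrt{16 + \left(\frac{4}{3}\right)^{2}}} \cdot 51 + 16 = \sqrt{12 + \sqrt{16 + \frac{16}{9}}} \cdot 51 + 16 = \sqrt{12 + \sqrt{\frac{160}{9}}} \cdot 51 + 16 = \sqrt{12 + \frac{4 \sqrt{10}}{3}} \cdot 51 + 16 = 51 \sqrt{12 + \frac{4 \sqrt{10}}{3}} + 16 = 16 + 51 \sqrt{12 + \frac{4 \sqrt{10}}{3}}$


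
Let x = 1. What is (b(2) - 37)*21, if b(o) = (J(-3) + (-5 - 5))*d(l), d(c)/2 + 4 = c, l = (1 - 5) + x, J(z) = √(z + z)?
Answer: 2163 - 294*I*√6 ≈ 2163.0 - 720.15*I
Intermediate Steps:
J(z) = √2*√z (J(z) = √(2*z) = √2*√z)
l = -3 (l = (1 - 5) + 1 = -4 + 1 = -3)
d(c) = -8 + 2*c
b(o) = 140 - 14*I*√6 (b(o) = (√2*√(-3) + (-5 - 5))*(-8 + 2*(-3)) = (√2*(I*√3) - 10)*(-8 - 6) = (I*√6 - 10)*(-14) = (-10 + I*√6)*(-14) = 140 - 14*I*√6)
(b(2) - 37)*21 = ((140 - 14*I*√6) - 37)*21 = (103 - 14*I*√6)*21 = 2163 - 294*I*√6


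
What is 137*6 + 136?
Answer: 958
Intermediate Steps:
137*6 + 136 = 822 + 136 = 958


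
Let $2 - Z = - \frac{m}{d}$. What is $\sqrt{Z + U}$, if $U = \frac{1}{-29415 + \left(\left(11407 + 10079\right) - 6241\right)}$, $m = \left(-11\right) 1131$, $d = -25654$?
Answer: $\frac{\sqrt{20522763992504605}}{90879295} \approx 1.5764$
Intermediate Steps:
$m = -12441$
$Z = \frac{63749}{25654}$ ($Z = 2 - - \frac{-12441}{-25654} = 2 - - \frac{\left(-12441\right) \left(-1\right)}{25654} = 2 - \left(-1\right) \frac{12441}{25654} = 2 - - \frac{12441}{25654} = 2 + \frac{12441}{25654} = \frac{63749}{25654} \approx 2.485$)
$U = - \frac{1}{14170}$ ($U = \frac{1}{-29415 + \left(21486 - 6241\right)} = \frac{1}{-29415 + 15245} = \frac{1}{-14170} = - \frac{1}{14170} \approx -7.0572 \cdot 10^{-5}$)
$\sqrt{Z + U} = \sqrt{\frac{63749}{25654} - \frac{1}{14170}} = \sqrt{\frac{225824419}{90879295}} = \frac{\sqrt{20522763992504605}}{90879295}$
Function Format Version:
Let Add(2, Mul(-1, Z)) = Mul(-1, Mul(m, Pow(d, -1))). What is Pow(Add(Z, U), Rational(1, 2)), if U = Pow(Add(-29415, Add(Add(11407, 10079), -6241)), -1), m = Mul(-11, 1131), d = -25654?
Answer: Mul(Rational(1, 90879295), Pow(20522763992504605, Rational(1, 2))) ≈ 1.5764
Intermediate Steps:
m = -12441
Z = Rational(63749, 25654) (Z = Add(2, Mul(-1, Mul(-1, Mul(-12441, Pow(-25654, -1))))) = Add(2, Mul(-1, Mul(-1, Mul(-12441, Rational(-1, 25654))))) = Add(2, Mul(-1, Mul(-1, Rational(12441, 25654)))) = Add(2, Mul(-1, Rational(-12441, 25654))) = Add(2, Rational(12441, 25654)) = Rational(63749, 25654) ≈ 2.4850)
U = Rational(-1, 14170) (U = Pow(Add(-29415, Add(21486, -6241)), -1) = Pow(Add(-29415, 15245), -1) = Pow(-14170, -1) = Rational(-1, 14170) ≈ -7.0572e-5)
Pow(Add(Z, U), Rational(1, 2)) = Pow(Add(Rational(63749, 25654), Rational(-1, 14170)), Rational(1, 2)) = Pow(Rational(225824419, 90879295), Rational(1, 2)) = Mul(Rational(1, 90879295), Pow(20522763992504605, Rational(1, 2)))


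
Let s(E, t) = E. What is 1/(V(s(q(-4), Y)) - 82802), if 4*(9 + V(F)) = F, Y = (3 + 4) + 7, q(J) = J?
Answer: -1/82812 ≈ -1.2076e-5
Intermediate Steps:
Y = 14 (Y = 7 + 7 = 14)
V(F) = -9 + F/4
1/(V(s(q(-4), Y)) - 82802) = 1/((-9 + (1/4)*(-4)) - 82802) = 1/((-9 - 1) - 82802) = 1/(-10 - 82802) = 1/(-82812) = -1/82812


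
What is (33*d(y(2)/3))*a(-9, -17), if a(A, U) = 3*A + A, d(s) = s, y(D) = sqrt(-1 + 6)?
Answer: -396*sqrt(5) ≈ -885.48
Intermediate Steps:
y(D) = sqrt(5)
a(A, U) = 4*A
(33*d(y(2)/3))*a(-9, -17) = (33*(sqrt(5)/3))*(4*(-9)) = (33*(sqrt(5)*(1/3)))*(-36) = (33*(sqrt(5)/3))*(-36) = (11*sqrt(5))*(-36) = -396*sqrt(5)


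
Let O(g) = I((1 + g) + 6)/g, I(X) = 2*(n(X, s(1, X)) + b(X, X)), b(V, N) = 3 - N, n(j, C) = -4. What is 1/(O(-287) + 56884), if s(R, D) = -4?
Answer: 287/16325150 ≈ 1.7580e-5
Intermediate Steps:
I(X) = -2 - 2*X (I(X) = 2*(-4 + (3 - X)) = 2*(-1 - X) = -2 - 2*X)
O(g) = (-16 - 2*g)/g (O(g) = (-2 - 2*((1 + g) + 6))/g = (-2 - 2*(7 + g))/g = (-2 + (-14 - 2*g))/g = (-16 - 2*g)/g)
1/(O(-287) + 56884) = 1/((-2 - 16/(-287)) + 56884) = 1/((-2 - 16*(-1/287)) + 56884) = 1/((-2 + 16/287) + 56884) = 1/(-558/287 + 56884) = 1/(16325150/287) = 287/16325150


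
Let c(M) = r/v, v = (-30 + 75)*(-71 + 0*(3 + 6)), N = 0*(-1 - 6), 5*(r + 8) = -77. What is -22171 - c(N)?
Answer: -39353538/1775 ≈ -22171.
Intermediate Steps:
r = -117/5 (r = -8 + (1/5)*(-77) = -8 - 77/5 = -117/5 ≈ -23.400)
N = 0 (N = 0*(-7) = 0)
v = -3195 (v = 45*(-71 + 0*9) = 45*(-71 + 0) = 45*(-71) = -3195)
c(M) = 13/1775 (c(M) = -117/5/(-3195) = -117/5*(-1/3195) = 13/1775)
-22171 - c(N) = -22171 - 1*13/1775 = -22171 - 13/1775 = -39353538/1775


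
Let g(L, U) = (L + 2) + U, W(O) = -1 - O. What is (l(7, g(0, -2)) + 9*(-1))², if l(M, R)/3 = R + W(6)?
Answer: 900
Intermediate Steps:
g(L, U) = 2 + L + U (g(L, U) = (2 + L) + U = 2 + L + U)
l(M, R) = -21 + 3*R (l(M, R) = 3*(R + (-1 - 1*6)) = 3*(R + (-1 - 6)) = 3*(R - 7) = 3*(-7 + R) = -21 + 3*R)
(l(7, g(0, -2)) + 9*(-1))² = ((-21 + 3*(2 + 0 - 2)) + 9*(-1))² = ((-21 + 3*0) - 9)² = ((-21 + 0) - 9)² = (-21 - 9)² = (-30)² = 900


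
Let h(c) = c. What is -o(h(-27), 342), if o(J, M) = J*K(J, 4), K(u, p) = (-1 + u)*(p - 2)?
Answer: -1512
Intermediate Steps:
K(u, p) = (-1 + u)*(-2 + p)
o(J, M) = J*(-2 + 2*J) (o(J, M) = J*(2 - 1*4 - 2*J + 4*J) = J*(2 - 4 - 2*J + 4*J) = J*(-2 + 2*J))
-o(h(-27), 342) = -2*(-27)*(-1 - 27) = -2*(-27)*(-28) = -1*1512 = -1512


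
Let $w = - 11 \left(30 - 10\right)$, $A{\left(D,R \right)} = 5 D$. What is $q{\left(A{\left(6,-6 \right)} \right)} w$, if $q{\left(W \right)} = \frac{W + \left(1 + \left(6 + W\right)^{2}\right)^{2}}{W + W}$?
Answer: $- \frac{18504629}{3} \approx -6.1682 \cdot 10^{6}$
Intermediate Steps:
$w = -220$ ($w = \left(-11\right) 20 = -220$)
$q{\left(W \right)} = \frac{W + \left(1 + \left(6 + W\right)^{2}\right)^{2}}{2 W}$
$q{\left(A{\left(6,-6 \right)} \right)} w = \frac{5 \cdot 6 + \left(1 + \left(6 + 5 \cdot 6\right)^{2}\right)^{2}}{2 \cdot 5 \cdot 6} \left(-220\right) = \frac{30 + \left(1 + \left(6 + 30\right)^{2}\right)^{2}}{2 \cdot 30} \left(-220\right) = \frac{1}{2} \cdot \frac{1}{30} \left(30 + \left(1 + 36^{2}\right)^{2}\right) \left(-220\right) = \frac{1}{2} \cdot \frac{1}{30} \left(30 + \left(1 + 1296\right)^{2}\right) \left(-220\right) = \frac{1}{2} \cdot \frac{1}{30} \left(30 + 1297^{2}\right) \left(-220\right) = \frac{1}{2} \cdot \frac{1}{30} \left(30 + 1682209\right) \left(-220\right) = \frac{1}{2} \cdot \frac{1}{30} \cdot 1682239 \left(-220\right) = \frac{1682239}{60} \left(-220\right) = - \frac{18504629}{3}$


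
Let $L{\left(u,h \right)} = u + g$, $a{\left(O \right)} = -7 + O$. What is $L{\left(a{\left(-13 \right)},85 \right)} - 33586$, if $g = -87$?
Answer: $-33693$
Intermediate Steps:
$L{\left(u,h \right)} = -87 + u$ ($L{\left(u,h \right)} = u - 87 = -87 + u$)
$L{\left(a{\left(-13 \right)},85 \right)} - 33586 = \left(-87 - 20\right) - 33586 = -107 - 33586 = -33693$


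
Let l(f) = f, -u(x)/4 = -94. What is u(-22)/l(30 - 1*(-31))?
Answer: 376/61 ≈ 6.1639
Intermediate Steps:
u(x) = 376 (u(x) = -4*(-94) = 376)
u(-22)/l(30 - 1*(-31)) = 376/(30 - 1*(-31)) = 376/(30 + 31) = 376/61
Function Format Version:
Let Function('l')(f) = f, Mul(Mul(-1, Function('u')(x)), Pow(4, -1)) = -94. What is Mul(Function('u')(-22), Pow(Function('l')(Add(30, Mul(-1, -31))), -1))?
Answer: Rational(376, 61) ≈ 6.1639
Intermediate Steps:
Function('u')(x) = 376 (Function('u')(x) = Mul(-4, -94) = 376)
Mul(Function('u')(-22), Pow(Function('l')(Add(30, Mul(-1, -31))), -1)) = Mul(376, Pow(Add(30, Mul(-1, -31)), -1)) = Mul(376, Pow(Add(30, 31), -1)) = Mul(376, Pow(61, -1)) = Mul(376, Rational(1, 61)) = Rational(376, 61)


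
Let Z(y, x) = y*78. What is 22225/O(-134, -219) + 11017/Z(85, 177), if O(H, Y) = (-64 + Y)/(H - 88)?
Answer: 32715206311/1876290 ≈ 17436.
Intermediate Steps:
O(H, Y) = (-64 + Y)/(-88 + H)
Z(y, x) = 78*y
22225/O(-134, -219) + 11017/Z(85, 177) = 22225/(((-64 - 219)/(-88 - 134))) + 11017/((78*85)) = 22225/((-283/(-222))) + 11017/6630 = 22225/((-1/222*(-283))) + 11017*(1/6630) = 22225/(283/222) + 11017/6630 = 22225*(222/283) + 11017/6630 = 4933950/283 + 11017/6630 = 32715206311/1876290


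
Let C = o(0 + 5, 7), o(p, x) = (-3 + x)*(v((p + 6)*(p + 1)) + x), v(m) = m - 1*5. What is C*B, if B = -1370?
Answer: -372640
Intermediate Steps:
v(m) = -5 + m (v(m) = m - 5 = -5 + m)
o(p, x) = (-3 + x)*(-5 + x + (1 + p)*(6 + p)) (o(p, x) = (-3 + x)*((-5 + (p + 6)*(p + 1)) + x) = (-3 + x)*((-5 + (6 + p)*(1 + p)) + x) = (-3 + x)*((-5 + (1 + p)*(6 + p)) + x) = (-3 + x)*(-5 + x + (1 + p)*(6 + p)))
C = 272 (C = -3 + 7² - 21*(0 + 5) - 3*7 - 3*(0 + 5)² + 7*(1 + (0 + 5)² + 7*(0 + 5)) = -3 + 49 - 21*5 - 21 - 3*5² + 7*(1 + 5² + 7*5) = -3 + 49 - 105 - 21 - 3*25 + 7*(1 + 25 + 35) = -3 + 49 - 105 - 21 - 75 + 7*61 = -3 + 49 - 105 - 21 - 75 + 427 = 272)
C*B = 272*(-1370) = -372640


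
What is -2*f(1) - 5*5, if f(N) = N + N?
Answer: -29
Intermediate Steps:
f(N) = 2*N
-2*f(1) - 5*5 = -2*2*1 - 5*5 = -4 - 25 = -29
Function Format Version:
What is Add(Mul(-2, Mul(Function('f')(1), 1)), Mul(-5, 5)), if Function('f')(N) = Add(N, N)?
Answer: -29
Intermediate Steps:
Function('f')(N) = Mul(2, N)
Add(Mul(-2, Mul(Function('f')(1), 1)), Mul(-5, 5)) = Add(Mul(-2, Mul(Mul(2, 1), 1)), Mul(-5, 5)) = Add(Mul(-2, Mul(2, 1)), -25) = Add(Mul(-2, 2), -25) = Add(-4, -25) = -29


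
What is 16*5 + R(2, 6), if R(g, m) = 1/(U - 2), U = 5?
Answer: 241/3 ≈ 80.333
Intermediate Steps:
R(g, m) = 1/3 (R(g, m) = 1/(5 - 2) = 1/3)
16*5 + R(2, 6) = 16*5 + 1/3 = 80 + 1/3 = 241/3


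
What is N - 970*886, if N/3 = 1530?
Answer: -854830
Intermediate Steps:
N = 4590 (N = 3*1530 = 4590)
N - 970*886 = 4590 - 970*886 = 4590 - 859420 = -854830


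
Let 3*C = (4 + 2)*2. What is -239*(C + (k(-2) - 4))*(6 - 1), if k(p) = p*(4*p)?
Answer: -19120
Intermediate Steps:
k(p) = 4*p**2
C = 4 (C = ((4 + 2)*2)/3 = (6*2)/3 = (1/3)*12 = 4)
-239*(C + (k(-2) - 4))*(6 - 1) = -239*(4 + (4*(-2)**2 - 4))*(6 - 1) = -239*(4 + (4*4 - 4))*5 = -239*(4 + (16 - 4))*5 = -239*(4 + 12)*5 = -3824*5 = -239*80 = -19120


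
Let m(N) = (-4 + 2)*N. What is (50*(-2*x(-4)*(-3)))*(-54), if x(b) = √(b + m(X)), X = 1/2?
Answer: -16200*I*√5 ≈ -36224.0*I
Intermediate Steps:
X = ½ ≈ 0.50000
m(N) = -2*N
x(b) = √(-1 + b) (x(b) = √(b - 2*½) = √(b - 1) = √(-1 + b))
(50*(-2*x(-4)*(-3)))*(-54) = (50*(-2*√(-1 - 4)*(-3)))*(-54) = (50*(-2*I*√5*(-3)))*(-54) = (50*(6*I*√5))*(-54) = (300*I*√5)*(-54) = -16200*I*√5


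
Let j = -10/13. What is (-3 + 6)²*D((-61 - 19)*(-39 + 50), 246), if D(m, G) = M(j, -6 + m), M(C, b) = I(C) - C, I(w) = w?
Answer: 0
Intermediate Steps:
j = -10/13 (j = -10*1/13 = -10/13 ≈ -0.76923)
M(C, b) = 0 (M(C, b) = C - C = 0)
D(m, G) = 0
(-3 + 6)²*D((-61 - 19)*(-39 + 50), 246) = (-3 + 6)²*0 = 3²*0 = 9*0 = 0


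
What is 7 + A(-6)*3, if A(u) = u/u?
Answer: 10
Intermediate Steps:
A(u) = 1
7 + A(-6)*3 = 7 + 1*3 = 7 + 3 = 10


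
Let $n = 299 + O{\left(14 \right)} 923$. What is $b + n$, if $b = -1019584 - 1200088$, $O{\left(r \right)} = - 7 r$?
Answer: $-2309827$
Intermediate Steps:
$n = -90155$ ($n = 299 + \left(-7\right) 14 \cdot 923 = 299 - 90454 = -90155$)
$b = -2219672$ ($b = -1019584 - 1200088 = -2219672$)
$b + n = -2219672 - 90155 = -2309827$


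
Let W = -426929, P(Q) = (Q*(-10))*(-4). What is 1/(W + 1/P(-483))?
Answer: -19320/8248268281 ≈ -2.3423e-6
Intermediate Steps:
P(Q) = 40*Q (P(Q) = -10*Q*(-4) = 40*Q)
1/(W + 1/P(-483)) = 1/(-426929 + 1/(40*(-483))) = 1/(-426929 + 1/(-19320)) = 1/(-426929 - 1/19320) = 1/(-8248268281/19320) = -19320/8248268281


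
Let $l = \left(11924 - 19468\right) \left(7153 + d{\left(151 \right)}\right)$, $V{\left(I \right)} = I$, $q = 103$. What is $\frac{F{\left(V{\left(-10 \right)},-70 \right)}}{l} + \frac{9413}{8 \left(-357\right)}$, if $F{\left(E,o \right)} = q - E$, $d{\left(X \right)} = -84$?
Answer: $- \frac{15686932253}{4759571838} \approx -3.2959$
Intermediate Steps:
$l = -53328536$ ($l = \left(11924 - 19468\right) \left(7153 - 84\right) = \left(-7544\right) 7069 = -53328536$)
$F{\left(E,o \right)} = 103 - E$
$\frac{F{\left(V{\left(-10 \right)},-70 \right)}}{l} + \frac{9413}{8 \left(-357\right)} = \frac{103 - -10}{-53328536} + \frac{9413}{8 \left(-357\right)} = \left(103 + 10\right) \left(- \frac{1}{53328536}\right) + \frac{9413}{-2856} = 113 \left(- \frac{1}{53328536}\right) + 9413 \left(- \frac{1}{2856}\right) = - \frac{113}{53328536} - \frac{9413}{2856} = - \frac{15686932253}{4759571838}$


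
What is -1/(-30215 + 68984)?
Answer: -1/38769 ≈ -2.5794e-5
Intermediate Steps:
-1/(-30215 + 68984) = -1/38769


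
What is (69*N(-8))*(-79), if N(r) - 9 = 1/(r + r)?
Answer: -779493/16 ≈ -48718.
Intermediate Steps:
N(r) = 9 + 1/(2*r) (N(r) = 9 + 1/(r + r) = 9 + 1/(2*r))
(69*N(-8))*(-79) = (69*(9 + (1/2)/(-8)))*(-79) = (69*(9 + (1/2)*(-1/8)))*(-79) = (69*(9 - 1/16))*(-79) = (69*(143/16))*(-79) = (9867/16)*(-79) = -779493/16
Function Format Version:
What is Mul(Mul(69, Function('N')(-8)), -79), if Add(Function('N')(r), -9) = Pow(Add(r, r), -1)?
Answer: Rational(-779493, 16) ≈ -48718.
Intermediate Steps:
Function('N')(r) = Add(9, Mul(Rational(1, 2), Pow(r, -1))) (Function('N')(r) = Add(9, Pow(Add(r, r), -1)) = Add(9, Pow(Mul(2, r), -1)) = Add(9, Mul(Rational(1, 2), Pow(r, -1))))
Mul(Mul(69, Function('N')(-8)), -79) = Mul(Mul(69, Add(9, Mul(Rational(1, 2), Pow(-8, -1)))), -79) = Mul(Mul(69, Add(9, Mul(Rational(1, 2), Rational(-1, 8)))), -79) = Mul(Mul(69, Add(9, Rational(-1, 16))), -79) = Mul(Mul(69, Rational(143, 16)), -79) = Mul(Rational(9867, 16), -79) = Rational(-779493, 16)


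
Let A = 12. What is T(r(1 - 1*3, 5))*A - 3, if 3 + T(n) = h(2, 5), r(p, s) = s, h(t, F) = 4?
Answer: 9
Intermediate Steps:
T(n) = 1 (T(n) = -3 + 4 = 1)
T(r(1 - 1*3, 5))*A - 3 = 1*12 - 3 = 12 - 3 = 9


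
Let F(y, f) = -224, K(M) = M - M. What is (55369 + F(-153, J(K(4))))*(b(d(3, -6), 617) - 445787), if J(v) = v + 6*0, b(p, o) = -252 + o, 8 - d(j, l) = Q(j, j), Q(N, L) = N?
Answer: -24562796190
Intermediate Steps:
d(j, l) = 8 - j
K(M) = 0
J(v) = v (J(v) = v + 0 = v)
(55369 + F(-153, J(K(4))))*(b(d(3, -6), 617) - 445787) = (55369 - 224)*((-252 + 617) - 445787) = 55145*(365 - 445787) = 55145*(-445422) = -24562796190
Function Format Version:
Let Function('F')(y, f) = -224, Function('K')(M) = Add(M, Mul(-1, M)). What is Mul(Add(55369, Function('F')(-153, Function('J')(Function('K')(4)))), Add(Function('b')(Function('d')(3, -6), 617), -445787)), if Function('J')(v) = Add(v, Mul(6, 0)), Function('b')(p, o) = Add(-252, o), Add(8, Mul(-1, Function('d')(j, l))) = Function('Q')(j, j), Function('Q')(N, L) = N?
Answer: -24562796190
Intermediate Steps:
Function('d')(j, l) = Add(8, Mul(-1, j))
Function('K')(M) = 0
Function('J')(v) = v (Function('J')(v) = Add(v, 0) = v)
Mul(Add(55369, Function('F')(-153, Function('J')(Function('K')(4)))), Add(Function('b')(Function('d')(3, -6), 617), -445787)) = Mul(Add(55369, -224), Add(Add(-252, 617), -445787)) = Mul(55145, Add(365, -445787)) = Mul(55145, -445422) = -24562796190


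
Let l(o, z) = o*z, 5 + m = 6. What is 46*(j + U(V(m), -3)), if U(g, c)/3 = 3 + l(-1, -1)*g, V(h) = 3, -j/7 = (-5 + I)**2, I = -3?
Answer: -19780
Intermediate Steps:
m = 1 (m = -5 + 6 = 1)
j = -448 (j = -7*(-5 - 3)**2 = -7*(-8)**2 = -7*64 = -448)
U(g, c) = 9 + 3*g (U(g, c) = 3*(3 + (-1*(-1))*g) = 3*(3 + 1*g) = 3*(3 + g) = 9 + 3*g)
46*(j + U(V(m), -3)) = 46*(-448 + (9 + 3*3)) = 46*(-448 + (9 + 9)) = 46*(-448 + 18) = 46*(-430) = -19780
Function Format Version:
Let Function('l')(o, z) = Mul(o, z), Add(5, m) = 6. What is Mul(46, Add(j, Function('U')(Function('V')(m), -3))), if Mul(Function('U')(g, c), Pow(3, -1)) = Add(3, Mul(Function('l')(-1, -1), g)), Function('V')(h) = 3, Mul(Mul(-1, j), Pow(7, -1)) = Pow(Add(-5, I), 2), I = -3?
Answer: -19780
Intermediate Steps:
m = 1 (m = Add(-5, 6) = 1)
j = -448 (j = Mul(-7, Pow(Add(-5, -3), 2)) = Mul(-7, Pow(-8, 2)) = Mul(-7, 64) = -448)
Function('U')(g, c) = Add(9, Mul(3, g)) (Function('U')(g, c) = Mul(3, Add(3, Mul(Mul(-1, -1), g))) = Mul(3, Add(3, Mul(1, g))) = Mul(3, Add(3, g)) = Add(9, Mul(3, g)))
Mul(46, Add(j, Function('U')(Function('V')(m), -3))) = Mul(46, Add(-448, Add(9, Mul(3, 3)))) = Mul(46, Add(-448, Add(9, 9))) = Mul(46, Add(-448, 18)) = Mul(46, -430) = -19780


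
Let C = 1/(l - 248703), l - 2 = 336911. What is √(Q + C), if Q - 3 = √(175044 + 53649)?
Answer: √(23343100510 + 7781004100*√228693)/88210 ≈ 21.937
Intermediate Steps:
l = 336913 (l = 2 + 336911 = 336913)
C = 1/88210 (C = 1/(336913 - 248703) = 1/88210 ≈ 1.1337e-5)
Q = 3 + √228693 (Q = 3 + √(175044 + 53649) = 3 + √228693 ≈ 481.22)
√(Q + C) = √((3 + √228693) + 1/88210) = √(264631/88210 + √228693)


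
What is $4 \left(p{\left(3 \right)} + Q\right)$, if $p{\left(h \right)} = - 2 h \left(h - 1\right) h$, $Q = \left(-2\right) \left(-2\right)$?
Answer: $-128$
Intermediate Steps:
$Q = 4$
$p{\left(h \right)} = - 2 h^{2} \left(-1 + h\right)$ ($p{\left(h \right)} = - 2 h \left(-1 + h\right) h = - 2 h^{2} \left(-1 + h\right)$)
$4 \left(p{\left(3 \right)} + Q\right) = 4 \left(2 \cdot 3^{2} \left(1 - 3\right) + 4\right) = 4 \left(2 \cdot 9 \left(1 - 3\right) + 4\right) = 4 \left(2 \cdot 9 \left(-2\right) + 4\right) = 4 \left(-36 + 4\right) = 4 \left(-32\right) = -128$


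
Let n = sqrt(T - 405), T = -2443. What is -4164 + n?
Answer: -4164 + 4*I*sqrt(178) ≈ -4164.0 + 53.367*I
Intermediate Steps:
n = 4*I*sqrt(178) (n = sqrt(-2443 - 405) = sqrt(-2848) = 4*I*sqrt(178) ≈ 53.367*I)
-4164 + n = -4164 + 4*I*sqrt(178)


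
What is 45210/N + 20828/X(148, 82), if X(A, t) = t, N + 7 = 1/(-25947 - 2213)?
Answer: -407681622/65707 ≈ -6204.5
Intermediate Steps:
N = -197121/28160 (N = -7 + 1/(-25947 - 2213) = -7 + 1/(-28160) = -7 - 1/28160 = -197121/28160 ≈ -7.0000)
45210/N + 20828/X(148, 82) = 45210/(-197121/28160) + 20828/82 = 45210*(-28160/197121) + 20828*(1/82) = -424371200/65707 + 254 = -407681622/65707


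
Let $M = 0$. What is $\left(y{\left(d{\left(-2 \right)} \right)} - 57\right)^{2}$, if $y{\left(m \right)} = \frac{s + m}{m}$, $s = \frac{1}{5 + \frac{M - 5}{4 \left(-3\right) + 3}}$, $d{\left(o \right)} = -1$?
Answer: $\frac{7890481}{2500} \approx 3156.2$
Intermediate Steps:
$s = \frac{9}{50}$ ($s = \frac{1}{5 + \frac{0 - 5}{4 \left(-3\right) + 3}} = \frac{1}{5 - \frac{5}{-12 + 3}} = \frac{1}{5 - \frac{5}{-9}} = \frac{1}{5 - - \frac{5}{9}} = \frac{1}{5 + \frac{5}{9}} = \frac{1}{\frac{50}{9}} = \frac{9}{50} \approx 0.18$)
$y{\left(m \right)} = \frac{\frac{9}{50} + m}{m}$
$\left(y{\left(d{\left(-2 \right)} \right)} - 57\right)^{2} = \left(\frac{\frac{9}{50} - 1}{-1} - 57\right)^{2} = \left(\left(-1\right) \left(- \frac{41}{50}\right) - 57\right)^{2} = \left(\frac{41}{50} - 57\right)^{2} = \left(- \frac{2809}{50}\right)^{2} = \frac{7890481}{2500}$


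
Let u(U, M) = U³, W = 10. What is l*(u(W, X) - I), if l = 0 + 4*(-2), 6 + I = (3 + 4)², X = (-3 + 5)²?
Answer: -7656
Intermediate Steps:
X = 4 (X = 2² = 4)
I = 43 (I = -6 + (3 + 4)² = -6 + 7² = -6 + 49 = 43)
l = -8 (l = 0 - 8 = -8)
l*(u(W, X) - I) = -8*(10³ - 1*43) = -8*(1000 - 43) = -8*957 = -7656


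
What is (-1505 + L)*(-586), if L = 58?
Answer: 847942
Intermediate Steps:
(-1505 + L)*(-586) = (-1505 + 58)*(-586) = -1447*(-586) = 847942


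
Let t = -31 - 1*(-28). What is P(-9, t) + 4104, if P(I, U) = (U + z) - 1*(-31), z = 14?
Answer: 4146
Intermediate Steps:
t = -3 (t = -31 + 28 = -3)
P(I, U) = 45 + U (P(I, U) = (U + 14) - 1*(-31) = (14 + U) + 31 = 45 + U)
P(-9, t) + 4104 = (45 - 3) + 4104 = 42 + 4104 = 4146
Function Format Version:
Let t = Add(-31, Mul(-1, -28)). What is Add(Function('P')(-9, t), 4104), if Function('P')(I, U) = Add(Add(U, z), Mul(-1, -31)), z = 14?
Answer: 4146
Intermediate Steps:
t = -3 (t = Add(-31, 28) = -3)
Function('P')(I, U) = Add(45, U) (Function('P')(I, U) = Add(Add(U, 14), Mul(-1, -31)) = Add(Add(14, U), 31) = Add(45, U))
Add(Function('P')(-9, t), 4104) = Add(Add(45, -3), 4104) = Add(42, 4104) = 4146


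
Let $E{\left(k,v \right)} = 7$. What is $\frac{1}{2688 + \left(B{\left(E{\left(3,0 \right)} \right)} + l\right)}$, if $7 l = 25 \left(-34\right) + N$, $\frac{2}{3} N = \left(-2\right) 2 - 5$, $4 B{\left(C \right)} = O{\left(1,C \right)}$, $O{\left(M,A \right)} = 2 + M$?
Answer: $\frac{28}{71831} \approx 0.0003898$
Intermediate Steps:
$B{\left(C \right)} = \frac{3}{4}$ ($B{\left(C \right)} = \frac{2 + 1}{4} = \frac{1}{4} \cdot 3 = \frac{3}{4}$)
$N = - \frac{27}{2}$ ($N = \frac{3 \left(\left(-2\right) 2 - 5\right)}{2} = \frac{3 \left(-4 - 5\right)}{2} = \frac{3}{2} \left(-9\right) = - \frac{27}{2} \approx -13.5$)
$l = - \frac{1727}{14}$ ($l = \frac{25 \left(-34\right) - \frac{27}{2}}{7} = \frac{-850 - \frac{27}{2}}{7} = \frac{1}{7} \left(- \frac{1727}{2}\right) = - \frac{1727}{14} \approx -123.36$)
$\frac{1}{2688 + \left(B{\left(E{\left(3,0 \right)} \right)} + l\right)} = \frac{1}{2688 + \left(\frac{3}{4} - \frac{1727}{14}\right)} = \frac{1}{2688 - \frac{3433}{28}} = \frac{1}{\frac{71831}{28}} = \frac{28}{71831}$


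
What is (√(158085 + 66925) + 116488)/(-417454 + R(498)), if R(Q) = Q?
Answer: -29122/104239 - √225010/416956 ≈ -0.28051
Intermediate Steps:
(√(158085 + 66925) + 116488)/(-417454 + R(498)) = (√(158085 + 66925) + 116488)/(-417454 + 498) = (√225010 + 116488)/(-416956) = (116488 + √225010)*(-1/416956) = -29122/104239 - √225010/416956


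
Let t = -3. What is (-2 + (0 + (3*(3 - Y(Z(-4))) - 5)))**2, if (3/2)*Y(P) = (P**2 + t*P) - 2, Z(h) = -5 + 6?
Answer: 100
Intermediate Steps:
Z(h) = 1
Y(P) = -4/3 - 2*P + 2*P**2/3 (Y(P) = 2*((P**2 - 3*P) - 2)/3 = 2*(-2 + P**2 - 3*P)/3 = -4/3 - 2*P + 2*P**2/3)
(-2 + (0 + (3*(3 - Y(Z(-4))) - 5)))**2 = (-2 + (0 + (3*(3 - (-4/3 - 2*1 + (2/3)*1**2)) - 5)))**2 = (-2 + (0 + (3*(3 - (-4/3 - 2 + (2/3)*1)) - 5)))**2 = (-2 + (0 + (3*(3 - (-4/3 - 2 + 2/3)) - 5)))**2 = (-2 + (0 + (3*(3 - 1*(-8/3)) - 5)))**2 = (-2 + (0 + (3*(3 + 8/3) - 5)))**2 = (-2 + (0 + (3*(17/3) - 5)))**2 = (-2 + (0 + (17 - 5)))**2 = (-2 + (0 + 12))**2 = (-2 + 12)**2 = 10**2 = 100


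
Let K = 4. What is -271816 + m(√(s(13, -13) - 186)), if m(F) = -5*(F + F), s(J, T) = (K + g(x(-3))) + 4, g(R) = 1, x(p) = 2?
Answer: -271816 - 10*I*√177 ≈ -2.7182e+5 - 133.04*I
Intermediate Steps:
s(J, T) = 9 (s(J, T) = (4 + 1) + 4 = 5 + 4 = 9)
m(F) = -10*F
-271816 + m(√(s(13, -13) - 186)) = -271816 - 10*√(9 - 186) = -271816 - 10*I*√177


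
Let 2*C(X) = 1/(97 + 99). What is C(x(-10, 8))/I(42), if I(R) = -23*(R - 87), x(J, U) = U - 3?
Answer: 1/405720 ≈ 2.4648e-6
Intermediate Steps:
x(J, U) = -3 + U
C(X) = 1/392 (C(X) = 1/(2*(97 + 99)) = (½)/196 = (½)*(1/196) = 1/392)
I(R) = 2001 - 23*R (I(R) = -23*(-87 + R) = 2001 - 23*R)
C(x(-10, 8))/I(42) = 1/(392*(2001 - 23*42)) = 1/(392*(2001 - 966)) = (1/392)/1035 = (1/392)*(1/1035) = 1/405720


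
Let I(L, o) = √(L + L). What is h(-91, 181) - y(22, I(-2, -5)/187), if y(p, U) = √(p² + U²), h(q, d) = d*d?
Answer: 32761 - 56*√5397/187 ≈ 32739.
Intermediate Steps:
I(L, o) = √2*√L (I(L, o) = √(2*L) = √2*√L)
h(q, d) = d²
y(p, U) = √(U² + p²)
h(-91, 181) - y(22, I(-2, -5)/187) = 181² - √(((√2*√(-2))/187)² + 22²) = 32761 - √(((√2*(I*√2))*(1/187))² + 484) = 32761 - √(((2*I)*(1/187))² + 484) = 32761 - √((2*I/187)² + 484) = 32761 - √(-4/34969 + 484) = 32761 - √(16924992/34969) = 32761 - 56*√5397/187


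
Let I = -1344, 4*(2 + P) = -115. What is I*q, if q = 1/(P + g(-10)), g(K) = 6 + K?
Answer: 5376/139 ≈ 38.676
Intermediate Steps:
P = -123/4 (P = -2 + (¼)*(-115) = -2 - 115/4 = -123/4 ≈ -30.750)
q = -4/139 (q = 1/(-123/4 + (6 - 10)) = 1/(-123/4 - 4) = 1/(-139/4) = -4/139 ≈ -0.028777)
I*q = -1344*(-4/139) = 5376/139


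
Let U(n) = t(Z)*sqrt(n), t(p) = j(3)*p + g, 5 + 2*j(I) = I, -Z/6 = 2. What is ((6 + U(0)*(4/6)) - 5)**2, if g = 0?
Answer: 1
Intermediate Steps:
Z = -12 (Z = -6*2 = -12)
j(I) = -5/2 + I/2
t(p) = -p (t(p) = (-5/2 + (1/2)*3)*p + 0 = (-5/2 + 3/2)*p + 0 = -p + 0 = -p)
U(n) = 12*sqrt(n) (U(n) = (-1*(-12))*sqrt(n) = 12*sqrt(n))
((6 + U(0)*(4/6)) - 5)**2 = ((6 + (12*sqrt(0))*(4/6)) - 5)**2 = ((6 + (12*0)*(4*(1/6))) - 5)**2 = ((6 + 0*(2/3)) - 5)**2 = ((6 + 0) - 5)**2 = (6 - 5)**2 = 1**2 = 1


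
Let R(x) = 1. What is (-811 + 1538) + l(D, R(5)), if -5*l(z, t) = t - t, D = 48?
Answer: 727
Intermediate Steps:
l(z, t) = 0 (l(z, t) = -(t - t)/5 = -⅕*0 = 0)
(-811 + 1538) + l(D, R(5)) = (-811 + 1538) + 0 = 727 + 0 = 727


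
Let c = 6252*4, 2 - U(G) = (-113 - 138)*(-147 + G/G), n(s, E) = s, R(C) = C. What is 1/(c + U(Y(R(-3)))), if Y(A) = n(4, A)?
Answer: -1/11636 ≈ -8.5940e-5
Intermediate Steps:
Y(A) = 4
U(G) = -36644 (U(G) = 2 - (-113 - 138)*(-147 + G/G) = 2 - (-251)*(-147 + 1) = 2 - (-251)*(-146) = 2 - 1*36646 = 2 - 36646 = -36644)
c = 25008
1/(c + U(Y(R(-3)))) = 1/(25008 - 36644) = 1/(-11636) = -1/11636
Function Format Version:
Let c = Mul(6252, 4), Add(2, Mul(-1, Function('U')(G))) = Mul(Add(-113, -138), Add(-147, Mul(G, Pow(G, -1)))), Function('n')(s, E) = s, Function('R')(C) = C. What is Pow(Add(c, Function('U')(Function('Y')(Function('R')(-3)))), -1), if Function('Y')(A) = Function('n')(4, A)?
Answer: Rational(-1, 11636) ≈ -8.5940e-5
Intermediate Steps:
Function('Y')(A) = 4
Function('U')(G) = -36644 (Function('U')(G) = Add(2, Mul(-1, Mul(Add(-113, -138), Add(-147, Mul(G, Pow(G, -1)))))) = Add(2, Mul(-1, Mul(-251, Add(-147, 1)))) = Add(2, Mul(-1, Mul(-251, -146))) = Add(2, Mul(-1, 36646)) = Add(2, -36646) = -36644)
c = 25008
Pow(Add(c, Function('U')(Function('Y')(Function('R')(-3)))), -1) = Pow(Add(25008, -36644), -1) = Pow(-11636, -1) = Rational(-1, 11636)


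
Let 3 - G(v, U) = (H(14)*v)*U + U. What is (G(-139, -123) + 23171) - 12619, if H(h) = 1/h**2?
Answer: 2075791/196 ≈ 10591.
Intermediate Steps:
H(h) = h**(-2) (H(h) = 1/h**2 = h**(-2))
G(v, U) = 3 - U - U*v/196 (G(v, U) = 3 - ((v/14**2)*U + U) = 3 - ((v/196)*U + U) = 3 - (U*v/196 + U) = 3 - (U + U*v/196) = 3 + (-U - U*v/196) = 3 - U - U*v/196)
(G(-139, -123) + 23171) - 12619 = ((3 - 1*(-123) - 1/196*(-123)*(-139)) + 23171) - 12619 = ((3 + 123 - 17097/196) + 23171) - 12619 = (7599/196 + 23171) - 12619 = 4549115/196 - 12619 = 2075791/196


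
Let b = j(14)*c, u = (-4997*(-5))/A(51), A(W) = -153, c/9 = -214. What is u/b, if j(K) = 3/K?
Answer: 174895/442017 ≈ 0.39567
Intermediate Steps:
c = -1926 (c = 9*(-214) = -1926)
u = -24985/153 (u = -4997*(-5)/(-153) = 24985*(-1/153) = -24985/153 ≈ -163.30)
b = -2889/7 (b = (3/14)*(-1926) = -2889/7 ≈ -412.71)
u/b = -24985/(153*(-2889/7)) = -24985/153*(-7/2889) = 174895/442017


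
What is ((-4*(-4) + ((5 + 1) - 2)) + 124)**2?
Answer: 20736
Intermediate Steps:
((-4*(-4) + ((5 + 1) - 2)) + 124)**2 = ((16 + (6 - 2)) + 124)**2 = ((16 + 4) + 124)**2 = (20 + 124)**2 = 144**2 = 20736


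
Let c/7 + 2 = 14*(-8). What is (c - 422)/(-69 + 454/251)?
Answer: 61244/3373 ≈ 18.157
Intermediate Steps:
c = -798 (c = -14 + 7*(14*(-8)) = -14 + 7*(-112) = -14 - 784 = -798)
(c - 422)/(-69 + 454/251) = (-798 - 422)/(-69 + 454/251) = -1220/(-69 + 454*(1/251)) = -1220/(-69 + 454/251) = -1220/(-16865/251) = -1220*(-251/16865) = 61244/3373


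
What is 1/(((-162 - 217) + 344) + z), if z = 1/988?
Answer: -988/34579 ≈ -0.028572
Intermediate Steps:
z = 1/988 ≈ 0.0010121
1/(((-162 - 217) + 344) + z) = 1/(((-162 - 217) + 344) + 1/988) = 1/((-379 + 344) + 1/988) = 1/(-35 + 1/988) = 1/(-34579/988) = -988/34579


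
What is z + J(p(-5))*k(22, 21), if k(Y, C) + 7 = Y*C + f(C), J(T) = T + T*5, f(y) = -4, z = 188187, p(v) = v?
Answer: 174657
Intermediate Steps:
J(T) = 6*T (J(T) = T + 5*T = 6*T)
k(Y, C) = -11 + C*Y (k(Y, C) = -7 + (Y*C - 4) = -7 + (C*Y - 4) = -7 + (-4 + C*Y) = -11 + C*Y)
z + J(p(-5))*k(22, 21) = 188187 + (6*(-5))*(-11 + 21*22) = 188187 - 30*(-11 + 462) = 188187 - 30*451 = 188187 - 13530 = 174657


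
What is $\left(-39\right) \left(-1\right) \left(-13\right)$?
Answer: $-507$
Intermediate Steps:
$\left(-39\right) \left(-1\right) \left(-13\right) = 39 \left(-13\right) = -507$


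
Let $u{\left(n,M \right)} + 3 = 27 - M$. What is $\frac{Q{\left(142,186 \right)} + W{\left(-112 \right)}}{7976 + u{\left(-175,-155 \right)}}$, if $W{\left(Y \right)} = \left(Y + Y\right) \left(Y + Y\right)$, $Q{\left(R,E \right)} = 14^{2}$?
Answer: $\frac{7196}{1165} \approx 6.1768$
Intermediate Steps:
$Q{\left(R,E \right)} = 196$
$u{\left(n,M \right)} = 24 - M$ ($u{\left(n,M \right)} = -3 - \left(-27 + M\right) = 24 - M$)
$W{\left(Y \right)} = 4 Y^{2}$ ($W{\left(Y \right)} = 2 Y 2 Y = 4 Y^{2}$)
$\frac{Q{\left(142,186 \right)} + W{\left(-112 \right)}}{7976 + u{\left(-175,-155 \right)}} = \frac{196 + 4 \left(-112\right)^{2}}{7976 + \left(24 - -155\right)} = \frac{196 + 4 \cdot 12544}{7976 + \left(24 + 155\right)} = \frac{196 + 50176}{7976 + 179} = \frac{50372}{8155} = 50372 \cdot \frac{1}{8155} = \frac{7196}{1165}$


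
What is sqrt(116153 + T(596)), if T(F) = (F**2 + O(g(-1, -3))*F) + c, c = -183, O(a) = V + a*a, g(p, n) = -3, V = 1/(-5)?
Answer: sqrt(11910770)/5 ≈ 690.24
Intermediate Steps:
V = -1/5 ≈ -0.20000
O(a) = -1/5 + a**2 (O(a) = -1/5 + a*a = -1/5 + a**2)
T(F) = -183 + F**2 + 44*F/5 (T(F) = (F**2 + (-1/5 + (-3)**2)*F) - 183 = (F**2 + (-1/5 + 9)*F) - 183 = (F**2 + 44*F/5) - 183 = -183 + F**2 + 44*F/5)
sqrt(116153 + T(596)) = sqrt(116153 + (-183 + 596**2 + (44/5)*596)) = sqrt(116153 + (-183 + 355216 + 26224/5)) = sqrt(116153 + 1801389/5) = sqrt(2382154/5) = sqrt(11910770)/5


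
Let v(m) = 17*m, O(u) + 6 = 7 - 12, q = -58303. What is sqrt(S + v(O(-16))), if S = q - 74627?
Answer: I*sqrt(133117) ≈ 364.85*I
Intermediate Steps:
O(u) = -11 (O(u) = -6 + (7 - 12) = -6 - 5 = -11)
S = -132930 (S = -58303 - 74627 = -132930)
sqrt(S + v(O(-16))) = sqrt(-132930 + 17*(-11)) = sqrt(-132930 - 187) = sqrt(-133117) = I*sqrt(133117)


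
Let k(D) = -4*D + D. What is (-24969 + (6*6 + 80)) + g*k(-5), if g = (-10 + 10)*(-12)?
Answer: -24853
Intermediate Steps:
k(D) = -3*D
g = 0 (g = 0*(-12) = 0)
(-24969 + (6*6 + 80)) + g*k(-5) = (-24969 + (6*6 + 80)) + 0*(-3*(-5)) = (-24969 + (36 + 80)) + 0*15 = (-24969 + 116) + 0 = -24853 + 0 = -24853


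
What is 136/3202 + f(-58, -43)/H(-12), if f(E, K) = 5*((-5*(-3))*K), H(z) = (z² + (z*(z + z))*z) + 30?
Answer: 1795467/1751494 ≈ 1.0251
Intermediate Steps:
H(z) = 30 + z² + 2*z³ (H(z) = (z² + (z*(2*z))*z) + 30 = (z² + (2*z²)*z) + 30 = (z² + 2*z³) + 30 = 30 + z² + 2*z³)
f(E, K) = 75*K (f(E, K) = 5*(15*K) = 75*K)
136/3202 + f(-58, -43)/H(-12) = 136/3202 + (75*(-43))/(30 + (-12)² + 2*(-12)³) = 136*(1/3202) - 3225/(30 + 144 + 2*(-1728)) = 68/1601 - 3225/(30 + 144 - 3456) = 68/1601 - 3225/(-3282) = 68/1601 - 3225*(-1/3282) = 68/1601 + 1075/1094 = 1795467/1751494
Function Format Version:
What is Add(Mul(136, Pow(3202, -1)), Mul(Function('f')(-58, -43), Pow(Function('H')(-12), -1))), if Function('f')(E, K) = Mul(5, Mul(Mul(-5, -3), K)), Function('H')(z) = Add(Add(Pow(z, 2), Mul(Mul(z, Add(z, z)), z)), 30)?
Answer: Rational(1795467, 1751494) ≈ 1.0251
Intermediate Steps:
Function('H')(z) = Add(30, Pow(z, 2), Mul(2, Pow(z, 3))) (Function('H')(z) = Add(Add(Pow(z, 2), Mul(Mul(z, Mul(2, z)), z)), 30) = Add(Add(Pow(z, 2), Mul(Mul(2, Pow(z, 2)), z)), 30) = Add(Add(Pow(z, 2), Mul(2, Pow(z, 3))), 30) = Add(30, Pow(z, 2), Mul(2, Pow(z, 3))))
Function('f')(E, K) = Mul(75, K) (Function('f')(E, K) = Mul(5, Mul(15, K)) = Mul(75, K))
Add(Mul(136, Pow(3202, -1)), Mul(Function('f')(-58, -43), Pow(Function('H')(-12), -1))) = Add(Mul(136, Pow(3202, -1)), Mul(Mul(75, -43), Pow(Add(30, Pow(-12, 2), Mul(2, Pow(-12, 3))), -1))) = Add(Mul(136, Rational(1, 3202)), Mul(-3225, Pow(Add(30, 144, Mul(2, -1728)), -1))) = Add(Rational(68, 1601), Mul(-3225, Pow(Add(30, 144, -3456), -1))) = Add(Rational(68, 1601), Mul(-3225, Pow(-3282, -1))) = Add(Rational(68, 1601), Mul(-3225, Rational(-1, 3282))) = Add(Rational(68, 1601), Rational(1075, 1094)) = Rational(1795467, 1751494)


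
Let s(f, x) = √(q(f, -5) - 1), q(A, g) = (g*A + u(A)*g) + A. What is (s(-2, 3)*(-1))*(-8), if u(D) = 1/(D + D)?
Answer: 4*√33 ≈ 22.978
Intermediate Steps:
u(D) = 1/(2*D)
q(A, g) = A + A*g + g/(2*A) (q(A, g) = (g*A + (1/(2*A))*g) + A = (A*g + g/(2*A)) + A = A + A*g + g/(2*A))
s(f, x) = √(-1 - 4*f - 5/(2*f)) (s(f, x) = √((f + f*(-5) + (½)*(-5)/f) - 1) = √((f - 5*f - 5/(2*f)) - 1) = √((-4*f - 5/(2*f)) - 1) = √(-1 - 4*f - 5/(2*f)))
(s(-2, 3)*(-1))*(-8) = ((√(-4 - 16*(-2) - 10/(-2))/2)*(-1))*(-8) = ((√(-4 + 32 - 10*(-½))/2)*(-1))*(-8) = ((√(-4 + 32 + 5)/2)*(-1))*(-8) = ((√33/2)*(-1))*(-8) = -√33/2*(-8) = 4*√33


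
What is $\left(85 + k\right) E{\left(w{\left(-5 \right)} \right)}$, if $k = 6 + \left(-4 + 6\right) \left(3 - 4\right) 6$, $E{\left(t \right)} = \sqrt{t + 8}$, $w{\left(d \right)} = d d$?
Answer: $79 \sqrt{33} \approx 453.82$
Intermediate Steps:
$w{\left(d \right)} = d^{2}$
$E{\left(t \right)} = \sqrt{8 + t}$
$k = -6$ ($k = 6 + 2 \left(-1\right) 6 = 6 - 12 = -6$)
$\left(85 + k\right) E{\left(w{\left(-5 \right)} \right)} = \left(85 - 6\right) \sqrt{8 + \left(-5\right)^{2}} = 79 \sqrt{8 + 25} = 79 \sqrt{33}$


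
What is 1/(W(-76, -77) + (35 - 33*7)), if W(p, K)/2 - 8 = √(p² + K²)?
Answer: 9/721 + √11705/7210 ≈ 0.027488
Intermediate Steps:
W(p, K) = 16 + 2*√(K² + p²) (W(p, K) = 16 + 2*√(p² + K²) = 16 + 2*√(K² + p²))
1/(W(-76, -77) + (35 - 33*7)) = 1/((16 + 2*√((-77)² + (-76)²)) + (35 - 33*7)) = 1/((16 + 2*√(5929 + 5776)) + (35 - 231)) = 1/((16 + 2*√11705) - 196) = 1/(-180 + 2*√11705)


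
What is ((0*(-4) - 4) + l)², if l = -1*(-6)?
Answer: 4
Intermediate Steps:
l = 6
((0*(-4) - 4) + l)² = ((0*(-4) - 4) + 6)² = ((0 - 4) + 6)² = (-4 + 6)² = 2² = 4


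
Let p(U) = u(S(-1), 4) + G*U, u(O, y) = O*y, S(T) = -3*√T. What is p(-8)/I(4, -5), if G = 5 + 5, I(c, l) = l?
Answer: 16 + 12*I/5 ≈ 16.0 + 2.4*I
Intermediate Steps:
G = 10
p(U) = -12*I + 10*U (p(U) = -3*I*4 + 10*U = -12*I + 10*U)
p(-8)/I(4, -5) = (-12*I + 10*(-8))/(-5) = -(-12*I - 80)/5 = -(-80 - 12*I)/5 = 16 + 12*I/5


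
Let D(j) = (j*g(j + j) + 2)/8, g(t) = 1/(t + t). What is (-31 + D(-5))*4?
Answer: -983/8 ≈ -122.88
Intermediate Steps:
g(t) = 1/(2*t)
D(j) = 9/32 (D(j) = (j*(1/(2*(j + j))) + 2)/8 = (j*(1/(2*((2*j)))) + 2)*(1/8) = (j*((1/(2*j))/2) + 2)*(1/8) = (j*(1/(4*j)) + 2)*(1/8) = (1/4 + 2)*(1/8) = (9/4)*(1/8) = 9/32)
(-31 + D(-5))*4 = (-31 + 9/32)*4 = -983/32*4 = -983/8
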